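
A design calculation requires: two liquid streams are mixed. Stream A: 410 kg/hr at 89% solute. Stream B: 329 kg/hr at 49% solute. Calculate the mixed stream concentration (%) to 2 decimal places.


Mass balance on solute: F1*x1 + F2*x2 = F3*x3
F3 = F1 + F2 = 410 + 329 = 739 kg/hr
x3 = (F1*x1 + F2*x2)/F3
x3 = (410*0.89 + 329*0.49) / 739
x3 = 71.19%


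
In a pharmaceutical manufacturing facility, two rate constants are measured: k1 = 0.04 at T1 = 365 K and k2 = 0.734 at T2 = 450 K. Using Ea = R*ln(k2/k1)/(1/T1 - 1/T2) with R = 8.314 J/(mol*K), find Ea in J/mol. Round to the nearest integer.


Ea = R * ln(k2/k1) / (1/T1 - 1/T2)
ln(k2/k1) = ln(0.734/0.04) = 2.9096296
1/T1 - 1/T2 = 1/365 - 1/450 = 0.000517503805
Ea = 8.314 * 2.9096296 / 0.000517503805
Ea = 46745 J/mol


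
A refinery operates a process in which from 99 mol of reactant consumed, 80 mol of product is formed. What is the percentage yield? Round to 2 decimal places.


Yield = (moles product / moles consumed) * 100%
Yield = (80 / 99) * 100
Yield = 0.8081 * 100
Yield = 80.81%


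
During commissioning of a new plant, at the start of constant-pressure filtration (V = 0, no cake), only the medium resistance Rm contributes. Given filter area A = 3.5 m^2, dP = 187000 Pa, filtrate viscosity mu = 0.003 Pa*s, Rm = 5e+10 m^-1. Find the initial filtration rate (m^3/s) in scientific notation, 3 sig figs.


rate = A * dP / (mu * Rm)
rate = 3.5 * 187000 / (0.003 * 5e+10)
rate = 654500.0 / 1.500e+08
rate = 4.36e-03 m^3/s


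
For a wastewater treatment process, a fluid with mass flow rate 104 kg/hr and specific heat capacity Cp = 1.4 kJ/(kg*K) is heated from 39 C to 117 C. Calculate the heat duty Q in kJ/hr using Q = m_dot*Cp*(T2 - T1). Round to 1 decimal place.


Q = m_dot * Cp * (T2 - T1)
Q = 104 * 1.4 * (117 - 39)
Q = 104 * 1.4 * 78
Q = 11356.8 kJ/hr


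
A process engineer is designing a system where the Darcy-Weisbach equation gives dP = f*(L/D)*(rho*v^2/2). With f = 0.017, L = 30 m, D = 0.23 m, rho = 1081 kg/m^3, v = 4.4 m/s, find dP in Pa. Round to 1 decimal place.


dP = f * (L/D) * (rho*v^2/2)
dP = 0.017 * (30/0.23) * (1081*4.4^2/2)
L/D = 130.43478261
rho*v^2/2 = 1081*19.36/2 = 10464.08
dP = 0.017 * 130.43478261 * 10464.08
dP = 23203.0 Pa


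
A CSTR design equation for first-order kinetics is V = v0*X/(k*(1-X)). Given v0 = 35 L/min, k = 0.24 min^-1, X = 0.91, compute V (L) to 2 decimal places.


V = v0 * X / (k * (1 - X))
V = 35 * 0.91 / (0.24 * (1 - 0.91))
V = 31.85 / (0.24 * 0.09)
V = 31.85 / 0.0216
V = 1474.54 L


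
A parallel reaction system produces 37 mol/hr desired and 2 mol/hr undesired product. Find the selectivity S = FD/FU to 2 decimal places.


S = desired product rate / undesired product rate
S = 37 / 2
S = 18.50


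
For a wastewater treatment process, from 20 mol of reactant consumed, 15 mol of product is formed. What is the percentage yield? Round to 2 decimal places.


Yield = (moles product / moles consumed) * 100%
Yield = (15 / 20) * 100
Yield = 0.75 * 100
Yield = 75.00%


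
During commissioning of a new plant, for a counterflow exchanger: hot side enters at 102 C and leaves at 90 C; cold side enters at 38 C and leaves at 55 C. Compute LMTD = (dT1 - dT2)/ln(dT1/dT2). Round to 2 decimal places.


dT1 = Th_in - Tc_out = 102 - 55 = 47
dT2 = Th_out - Tc_in = 90 - 38 = 52
LMTD = (dT1 - dT2) / ln(dT1/dT2)
LMTD = (47 - 52) / ln(47/52)
LMTD = 49.46 K


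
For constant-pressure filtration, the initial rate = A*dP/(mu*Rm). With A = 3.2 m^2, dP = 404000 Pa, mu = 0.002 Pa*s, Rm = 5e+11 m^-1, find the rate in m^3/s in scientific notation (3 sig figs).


rate = A * dP / (mu * Rm)
rate = 3.2 * 404000 / (0.002 * 5e+11)
rate = 1292800.0 / 1.000e+09
rate = 1.29e-03 m^3/s


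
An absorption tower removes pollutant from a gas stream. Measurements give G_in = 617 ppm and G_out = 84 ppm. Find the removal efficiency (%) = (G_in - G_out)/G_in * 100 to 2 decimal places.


Efficiency = (G_in - G_out) / G_in * 100%
Efficiency = (617 - 84) / 617 * 100
Efficiency = 533 / 617 * 100
Efficiency = 86.39%


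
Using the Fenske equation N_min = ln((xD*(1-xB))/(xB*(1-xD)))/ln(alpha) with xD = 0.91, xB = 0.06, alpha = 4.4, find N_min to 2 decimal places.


N_min = ln((xD*(1-xB))/(xB*(1-xD))) / ln(alpha)
Numerator inside ln: 0.8554 / 0.0054 = 158.407407
ln(158.407407) = 5.06517
ln(alpha) = ln(4.4) = 1.481605
N_min = 5.06517 / 1.481605 = 3.42


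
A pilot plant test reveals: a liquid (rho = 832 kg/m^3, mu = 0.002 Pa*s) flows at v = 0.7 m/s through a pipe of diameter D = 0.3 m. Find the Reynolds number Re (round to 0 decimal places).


Re = rho * v * D / mu
Re = 832 * 0.7 * 0.3 / 0.002
Re = 174.72 / 0.002
Re = 87360


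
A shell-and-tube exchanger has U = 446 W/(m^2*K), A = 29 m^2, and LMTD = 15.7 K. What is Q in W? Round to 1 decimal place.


Q = U * A * LMTD
Q = 446 * 29 * 15.7
Q = 203063.8 W


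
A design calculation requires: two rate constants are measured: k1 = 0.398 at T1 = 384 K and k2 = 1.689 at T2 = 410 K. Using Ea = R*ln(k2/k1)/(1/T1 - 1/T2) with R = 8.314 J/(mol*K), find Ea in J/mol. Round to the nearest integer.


Ea = R * ln(k2/k1) / (1/T1 - 1/T2)
ln(k2/k1) = ln(1.689/0.398) = 1.4454399
1/T1 - 1/T2 = 1/384 - 1/410 = 0.000165142276
Ea = 8.314 * 1.4454399 / 0.000165142276
Ea = 72770 J/mol


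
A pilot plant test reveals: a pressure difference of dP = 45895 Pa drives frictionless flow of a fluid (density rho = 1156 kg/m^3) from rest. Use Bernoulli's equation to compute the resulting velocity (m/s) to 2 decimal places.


v = sqrt(2*dP/rho)
v = sqrt(2*45895/1156)
v = sqrt(79.403114)
v = 8.91 m/s


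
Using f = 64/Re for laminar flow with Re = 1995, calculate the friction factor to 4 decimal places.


f = 64 / Re
f = 64 / 1995
f = 0.0321


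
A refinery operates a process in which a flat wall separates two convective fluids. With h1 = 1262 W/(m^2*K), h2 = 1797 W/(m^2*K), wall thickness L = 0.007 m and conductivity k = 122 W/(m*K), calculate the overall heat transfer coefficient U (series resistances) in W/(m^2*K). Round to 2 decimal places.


1/U = 1/h1 + L/k + 1/h2
1/U = 1/1262 + 0.007/122 + 1/1797
1/U = 0.000792393 + 5.7377e-05 + 0.000556483
1/U = 0.001406253
U = 711.11 W/(m^2*K)


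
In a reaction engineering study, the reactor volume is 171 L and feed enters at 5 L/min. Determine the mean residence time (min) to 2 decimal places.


tau = V / v0
tau = 171 / 5
tau = 34.20 min


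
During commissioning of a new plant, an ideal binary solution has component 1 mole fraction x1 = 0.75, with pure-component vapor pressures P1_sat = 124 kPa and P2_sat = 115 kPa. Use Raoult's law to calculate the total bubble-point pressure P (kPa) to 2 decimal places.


P = x1*P1_sat + x2*P2_sat
x2 = 1 - x1 = 1 - 0.75 = 0.25
P = 0.75*124 + 0.25*115
P = 93.0 + 28.75
P = 121.75 kPa


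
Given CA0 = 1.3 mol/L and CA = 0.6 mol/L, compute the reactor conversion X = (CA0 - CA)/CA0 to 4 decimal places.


X = (CA0 - CA) / CA0
X = (1.3 - 0.6) / 1.3
X = 0.7 / 1.3
X = 0.5385


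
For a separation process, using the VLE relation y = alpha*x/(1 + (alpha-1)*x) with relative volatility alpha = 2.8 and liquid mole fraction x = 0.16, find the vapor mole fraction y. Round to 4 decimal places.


y = alpha*x / (1 + (alpha-1)*x)
y = 2.8*0.16 / (1 + (2.8-1)*0.16)
y = 0.448 / (1 + 0.288)
y = 0.448 / 1.288
y = 0.3478


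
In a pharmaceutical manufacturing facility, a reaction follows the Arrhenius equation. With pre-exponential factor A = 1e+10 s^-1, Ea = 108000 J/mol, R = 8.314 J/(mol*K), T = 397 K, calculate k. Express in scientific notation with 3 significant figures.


k = A * exp(-Ea/(R*T))
k = 1e+10 * exp(-108000 / (8.314 * 397))
k = 1e+10 * exp(-32.720748)
k = 6.16e-05


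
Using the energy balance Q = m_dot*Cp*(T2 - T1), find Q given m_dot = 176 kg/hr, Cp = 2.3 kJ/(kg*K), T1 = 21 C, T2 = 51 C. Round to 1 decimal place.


Q = m_dot * Cp * (T2 - T1)
Q = 176 * 2.3 * (51 - 21)
Q = 176 * 2.3 * 30
Q = 12144.0 kJ/hr


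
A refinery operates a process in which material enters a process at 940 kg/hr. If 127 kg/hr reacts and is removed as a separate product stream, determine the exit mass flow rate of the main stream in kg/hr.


Steady-state mass balance on the main outlet: F_out = F_in - F_removed
F_out = 940 - 127
F_out = 813 kg/hr


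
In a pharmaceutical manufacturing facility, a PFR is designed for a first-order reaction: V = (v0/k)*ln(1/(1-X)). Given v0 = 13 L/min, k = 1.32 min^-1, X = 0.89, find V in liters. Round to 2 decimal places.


V = (v0/k) * ln(1/(1-X))
V = (13/1.32) * ln(1/(1-0.89))
V = 9.848485 * ln(9.090909)
V = 9.848485 * 2.207275
V = 21.74 L


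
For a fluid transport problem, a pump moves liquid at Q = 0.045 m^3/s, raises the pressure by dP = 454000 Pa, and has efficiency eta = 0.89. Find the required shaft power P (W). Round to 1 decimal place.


P = Q * dP / eta
P = 0.045 * 454000 / 0.89
P = 20430.0 / 0.89
P = 22955.1 W


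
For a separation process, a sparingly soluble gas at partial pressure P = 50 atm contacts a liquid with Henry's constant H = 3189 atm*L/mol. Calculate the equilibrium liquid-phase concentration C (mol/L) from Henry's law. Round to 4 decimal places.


C = P / H
C = 50 / 3189
C = 0.0157 mol/L


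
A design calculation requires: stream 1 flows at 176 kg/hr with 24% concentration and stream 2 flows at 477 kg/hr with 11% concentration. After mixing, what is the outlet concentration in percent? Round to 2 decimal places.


Mass balance on solute: F1*x1 + F2*x2 = F3*x3
F3 = F1 + F2 = 176 + 477 = 653 kg/hr
x3 = (F1*x1 + F2*x2)/F3
x3 = (176*0.24 + 477*0.11) / 653
x3 = 14.50%


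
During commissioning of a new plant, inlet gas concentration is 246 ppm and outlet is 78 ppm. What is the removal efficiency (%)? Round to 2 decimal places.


Efficiency = (G_in - G_out) / G_in * 100%
Efficiency = (246 - 78) / 246 * 100
Efficiency = 168 / 246 * 100
Efficiency = 68.29%


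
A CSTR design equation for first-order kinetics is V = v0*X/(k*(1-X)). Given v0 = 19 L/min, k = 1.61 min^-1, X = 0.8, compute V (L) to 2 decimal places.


V = v0 * X / (k * (1 - X))
V = 19 * 0.8 / (1.61 * (1 - 0.8))
V = 15.2 / (1.61 * 0.2)
V = 15.2 / 0.322
V = 47.20 L


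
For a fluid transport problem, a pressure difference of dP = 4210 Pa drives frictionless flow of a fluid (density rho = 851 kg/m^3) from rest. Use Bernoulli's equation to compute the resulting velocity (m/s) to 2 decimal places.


v = sqrt(2*dP/rho)
v = sqrt(2*4210/851)
v = sqrt(9.894242)
v = 3.15 m/s


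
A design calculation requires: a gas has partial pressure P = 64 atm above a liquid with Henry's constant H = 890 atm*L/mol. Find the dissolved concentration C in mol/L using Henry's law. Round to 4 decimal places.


C = P / H
C = 64 / 890
C = 0.0719 mol/L


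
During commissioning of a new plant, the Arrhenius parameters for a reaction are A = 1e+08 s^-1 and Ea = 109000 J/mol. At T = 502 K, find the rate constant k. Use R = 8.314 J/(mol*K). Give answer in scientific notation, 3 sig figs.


k = A * exp(-Ea/(R*T))
k = 1e+08 * exp(-109000 / (8.314 * 502))
k = 1e+08 * exp(-26.116367)
k = 4.55e-04


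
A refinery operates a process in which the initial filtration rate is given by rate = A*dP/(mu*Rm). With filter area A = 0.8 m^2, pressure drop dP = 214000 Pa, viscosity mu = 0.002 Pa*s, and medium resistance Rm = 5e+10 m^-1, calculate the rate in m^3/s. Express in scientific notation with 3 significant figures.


rate = A * dP / (mu * Rm)
rate = 0.8 * 214000 / (0.002 * 5e+10)
rate = 171200.0 / 1.000e+08
rate = 1.71e-03 m^3/s


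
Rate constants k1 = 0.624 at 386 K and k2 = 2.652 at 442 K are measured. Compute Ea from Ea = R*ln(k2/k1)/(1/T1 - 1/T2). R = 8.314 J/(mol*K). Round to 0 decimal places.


Ea = R * ln(k2/k1) / (1/T1 - 1/T2)
ln(k2/k1) = ln(2.652/0.624) = 1.446919
1/T1 - 1/T2 = 1/386 - 1/442 = 0.000328230136
Ea = 8.314 * 1.446919 / 0.000328230136
Ea = 36650 J/mol


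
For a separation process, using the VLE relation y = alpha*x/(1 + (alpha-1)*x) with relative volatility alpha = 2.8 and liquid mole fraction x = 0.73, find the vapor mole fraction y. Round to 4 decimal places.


y = alpha*x / (1 + (alpha-1)*x)
y = 2.8*0.73 / (1 + (2.8-1)*0.73)
y = 2.044 / (1 + 1.314)
y = 2.044 / 2.314
y = 0.8833


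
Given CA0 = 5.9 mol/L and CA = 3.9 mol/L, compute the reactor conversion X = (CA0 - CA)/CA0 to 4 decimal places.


X = (CA0 - CA) / CA0
X = (5.9 - 3.9) / 5.9
X = 2.0 / 5.9
X = 0.3390


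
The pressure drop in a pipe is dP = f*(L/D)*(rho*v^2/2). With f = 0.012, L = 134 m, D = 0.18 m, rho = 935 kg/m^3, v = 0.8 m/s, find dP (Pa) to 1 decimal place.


dP = f * (L/D) * (rho*v^2/2)
dP = 0.012 * (134/0.18) * (935*0.8^2/2)
L/D = 744.44444444
rho*v^2/2 = 935*0.64/2 = 299.2
dP = 0.012 * 744.44444444 * 299.2
dP = 2672.9 Pa


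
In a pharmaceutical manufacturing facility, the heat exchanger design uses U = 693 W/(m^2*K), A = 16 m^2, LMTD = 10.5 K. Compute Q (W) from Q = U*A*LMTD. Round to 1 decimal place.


Q = U * A * LMTD
Q = 693 * 16 * 10.5
Q = 116424.0 W


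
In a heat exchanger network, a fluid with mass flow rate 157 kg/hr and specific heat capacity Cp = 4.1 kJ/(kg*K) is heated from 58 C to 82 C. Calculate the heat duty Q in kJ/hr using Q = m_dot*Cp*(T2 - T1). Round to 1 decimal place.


Q = m_dot * Cp * (T2 - T1)
Q = 157 * 4.1 * (82 - 58)
Q = 157 * 4.1 * 24
Q = 15448.8 kJ/hr


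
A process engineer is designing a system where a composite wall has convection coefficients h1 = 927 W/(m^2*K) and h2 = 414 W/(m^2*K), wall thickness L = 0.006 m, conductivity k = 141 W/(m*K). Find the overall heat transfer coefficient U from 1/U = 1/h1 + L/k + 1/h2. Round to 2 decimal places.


1/U = 1/h1 + L/k + 1/h2
1/U = 1/927 + 0.006/141 + 1/414
1/U = 0.0010787487 + 4.25532e-05 + 0.0024154589
1/U = 0.0035367608
U = 282.74 W/(m^2*K)


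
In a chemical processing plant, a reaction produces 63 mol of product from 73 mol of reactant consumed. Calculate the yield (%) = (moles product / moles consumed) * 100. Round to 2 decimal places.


Yield = (moles product / moles consumed) * 100%
Yield = (63 / 73) * 100
Yield = 0.863 * 100
Yield = 86.30%


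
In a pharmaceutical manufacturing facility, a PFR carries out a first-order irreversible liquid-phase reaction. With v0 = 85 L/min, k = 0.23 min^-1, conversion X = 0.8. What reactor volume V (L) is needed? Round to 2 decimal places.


V = (v0/k) * ln(1/(1-X))
V = (85/0.23) * ln(1/(1-0.8))
V = 369.565217 * ln(5.0)
V = 369.565217 * 1.609438
V = 594.79 L


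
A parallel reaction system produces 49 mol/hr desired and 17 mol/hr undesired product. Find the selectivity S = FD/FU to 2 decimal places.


S = desired product rate / undesired product rate
S = 49 / 17
S = 2.88


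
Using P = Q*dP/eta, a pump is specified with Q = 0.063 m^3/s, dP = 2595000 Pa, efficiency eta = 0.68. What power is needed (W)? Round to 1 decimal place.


P = Q * dP / eta
P = 0.063 * 2595000 / 0.68
P = 163485.0 / 0.68
P = 240419.1 W


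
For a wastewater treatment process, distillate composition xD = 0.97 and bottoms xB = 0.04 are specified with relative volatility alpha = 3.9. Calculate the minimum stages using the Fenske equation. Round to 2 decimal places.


N_min = ln((xD*(1-xB))/(xB*(1-xD))) / ln(alpha)
Numerator inside ln: 0.9312 / 0.0012 = 776.0
ln(776.0) = 6.654153
ln(alpha) = ln(3.9) = 1.360977
N_min = 6.654153 / 1.360977 = 4.89


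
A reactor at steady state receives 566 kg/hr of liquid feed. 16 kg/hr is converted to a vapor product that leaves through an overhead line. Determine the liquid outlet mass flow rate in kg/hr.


Steady-state mass balance on the main outlet: F_out = F_in - F_removed
F_out = 566 - 16
F_out = 550 kg/hr


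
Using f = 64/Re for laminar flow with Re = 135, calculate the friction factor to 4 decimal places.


f = 64 / Re
f = 64 / 135
f = 0.4741


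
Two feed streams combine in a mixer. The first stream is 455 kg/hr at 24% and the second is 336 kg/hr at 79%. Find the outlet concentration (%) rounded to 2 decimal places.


Mass balance on solute: F1*x1 + F2*x2 = F3*x3
F3 = F1 + F2 = 455 + 336 = 791 kg/hr
x3 = (F1*x1 + F2*x2)/F3
x3 = (455*0.24 + 336*0.79) / 791
x3 = 47.36%


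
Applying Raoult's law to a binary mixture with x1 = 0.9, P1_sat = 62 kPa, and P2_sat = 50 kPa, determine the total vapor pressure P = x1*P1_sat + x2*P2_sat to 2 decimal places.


P = x1*P1_sat + x2*P2_sat
x2 = 1 - x1 = 1 - 0.9 = 0.1
P = 0.9*62 + 0.1*50
P = 55.8 + 5.0
P = 60.80 kPa


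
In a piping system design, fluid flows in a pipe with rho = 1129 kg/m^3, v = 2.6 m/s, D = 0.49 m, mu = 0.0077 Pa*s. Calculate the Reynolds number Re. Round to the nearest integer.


Re = rho * v * D / mu
Re = 1129 * 2.6 * 0.49 / 0.0077
Re = 1438.346 / 0.0077
Re = 186798


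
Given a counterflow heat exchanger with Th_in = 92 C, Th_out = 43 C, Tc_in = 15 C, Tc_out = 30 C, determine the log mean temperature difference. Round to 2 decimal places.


dT1 = Th_in - Tc_out = 92 - 30 = 62
dT2 = Th_out - Tc_in = 43 - 15 = 28
LMTD = (dT1 - dT2) / ln(dT1/dT2)
LMTD = (62 - 28) / ln(62/28)
LMTD = 42.77 K


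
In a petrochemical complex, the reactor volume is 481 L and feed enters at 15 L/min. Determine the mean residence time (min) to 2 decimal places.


tau = V / v0
tau = 481 / 15
tau = 32.07 min


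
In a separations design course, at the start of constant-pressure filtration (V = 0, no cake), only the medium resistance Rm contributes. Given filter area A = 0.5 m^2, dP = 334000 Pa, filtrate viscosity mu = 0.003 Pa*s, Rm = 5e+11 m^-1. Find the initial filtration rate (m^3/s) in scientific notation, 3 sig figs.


rate = A * dP / (mu * Rm)
rate = 0.5 * 334000 / (0.003 * 5e+11)
rate = 167000.0 / 1.500e+09
rate = 1.11e-04 m^3/s


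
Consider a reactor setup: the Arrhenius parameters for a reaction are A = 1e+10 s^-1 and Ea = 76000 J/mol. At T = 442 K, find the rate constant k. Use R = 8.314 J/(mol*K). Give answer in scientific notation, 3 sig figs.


k = A * exp(-Ea/(R*T))
k = 1e+10 * exp(-76000 / (8.314 * 442))
k = 1e+10 * exp(-20.681465)
k = 1.04e+01


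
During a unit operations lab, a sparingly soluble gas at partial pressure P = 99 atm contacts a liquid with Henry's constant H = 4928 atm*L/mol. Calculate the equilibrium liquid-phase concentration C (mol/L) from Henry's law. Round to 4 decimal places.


C = P / H
C = 99 / 4928
C = 0.0201 mol/L


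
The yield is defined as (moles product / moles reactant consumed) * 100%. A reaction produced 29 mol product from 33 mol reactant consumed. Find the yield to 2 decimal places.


Yield = (moles product / moles consumed) * 100%
Yield = (29 / 33) * 100
Yield = 0.8788 * 100
Yield = 87.88%


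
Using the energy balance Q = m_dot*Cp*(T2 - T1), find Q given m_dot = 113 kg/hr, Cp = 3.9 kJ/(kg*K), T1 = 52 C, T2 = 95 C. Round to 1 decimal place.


Q = m_dot * Cp * (T2 - T1)
Q = 113 * 3.9 * (95 - 52)
Q = 113 * 3.9 * 43
Q = 18950.1 kJ/hr


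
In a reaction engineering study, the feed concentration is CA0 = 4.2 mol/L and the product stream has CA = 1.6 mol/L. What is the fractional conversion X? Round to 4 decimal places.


X = (CA0 - CA) / CA0
X = (4.2 - 1.6) / 4.2
X = 2.6 / 4.2
X = 0.6190


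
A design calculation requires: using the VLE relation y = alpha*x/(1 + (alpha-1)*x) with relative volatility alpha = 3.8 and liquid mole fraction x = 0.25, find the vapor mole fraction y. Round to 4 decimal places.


y = alpha*x / (1 + (alpha-1)*x)
y = 3.8*0.25 / (1 + (3.8-1)*0.25)
y = 0.95 / (1 + 0.7)
y = 0.95 / 1.7
y = 0.5588


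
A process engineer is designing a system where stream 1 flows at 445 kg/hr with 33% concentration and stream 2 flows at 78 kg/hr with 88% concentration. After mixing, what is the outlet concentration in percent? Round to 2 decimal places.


Mass balance on solute: F1*x1 + F2*x2 = F3*x3
F3 = F1 + F2 = 445 + 78 = 523 kg/hr
x3 = (F1*x1 + F2*x2)/F3
x3 = (445*0.33 + 78*0.88) / 523
x3 = 41.20%


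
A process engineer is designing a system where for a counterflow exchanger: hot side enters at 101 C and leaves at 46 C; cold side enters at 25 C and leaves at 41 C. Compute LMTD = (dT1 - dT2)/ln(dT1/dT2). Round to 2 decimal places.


dT1 = Th_in - Tc_out = 101 - 41 = 60
dT2 = Th_out - Tc_in = 46 - 25 = 21
LMTD = (dT1 - dT2) / ln(dT1/dT2)
LMTD = (60 - 21) / ln(60/21)
LMTD = 37.15 K


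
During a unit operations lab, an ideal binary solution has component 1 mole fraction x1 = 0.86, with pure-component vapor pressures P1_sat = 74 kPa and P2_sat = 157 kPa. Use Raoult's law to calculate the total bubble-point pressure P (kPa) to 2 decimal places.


P = x1*P1_sat + x2*P2_sat
x2 = 1 - x1 = 1 - 0.86 = 0.14
P = 0.86*74 + 0.14*157
P = 63.64 + 21.98
P = 85.62 kPa


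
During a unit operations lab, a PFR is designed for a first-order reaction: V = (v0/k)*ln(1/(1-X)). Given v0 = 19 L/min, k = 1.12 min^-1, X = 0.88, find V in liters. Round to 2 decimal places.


V = (v0/k) * ln(1/(1-X))
V = (19/1.12) * ln(1/(1-0.88))
V = 16.964286 * ln(8.333333)
V = 16.964286 * 2.120263
V = 35.97 L


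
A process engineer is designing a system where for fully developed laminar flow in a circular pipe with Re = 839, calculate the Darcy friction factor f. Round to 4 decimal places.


f = 64 / Re
f = 64 / 839
f = 0.0763


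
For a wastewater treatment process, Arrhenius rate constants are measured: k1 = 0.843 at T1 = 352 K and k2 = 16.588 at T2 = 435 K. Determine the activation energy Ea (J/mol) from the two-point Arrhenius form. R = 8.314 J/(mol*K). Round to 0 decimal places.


Ea = R * ln(k2/k1) / (1/T1 - 1/T2)
ln(k2/k1) = ln(16.588/0.843) = 2.9794679
1/T1 - 1/T2 = 1/352 - 1/435 = 0.000542058516
Ea = 8.314 * 2.9794679 / 0.000542058516
Ea = 45699 J/mol


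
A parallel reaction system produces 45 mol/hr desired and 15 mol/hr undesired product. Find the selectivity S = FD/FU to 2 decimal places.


S = desired product rate / undesired product rate
S = 45 / 15
S = 3.00


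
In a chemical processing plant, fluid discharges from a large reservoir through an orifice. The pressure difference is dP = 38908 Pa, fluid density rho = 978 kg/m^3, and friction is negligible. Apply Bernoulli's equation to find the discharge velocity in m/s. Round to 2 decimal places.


v = sqrt(2*dP/rho)
v = sqrt(2*38908/978)
v = sqrt(79.566462)
v = 8.92 m/s


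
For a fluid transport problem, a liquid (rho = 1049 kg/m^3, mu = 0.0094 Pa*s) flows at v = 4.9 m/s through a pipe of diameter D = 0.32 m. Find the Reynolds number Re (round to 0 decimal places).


Re = rho * v * D / mu
Re = 1049 * 4.9 * 0.32 / 0.0094
Re = 1644.832 / 0.0094
Re = 174982


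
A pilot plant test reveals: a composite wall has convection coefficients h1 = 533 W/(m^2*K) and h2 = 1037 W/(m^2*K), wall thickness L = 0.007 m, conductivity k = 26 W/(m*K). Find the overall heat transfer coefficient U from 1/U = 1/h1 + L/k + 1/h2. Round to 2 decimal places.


1/U = 1/h1 + L/k + 1/h2
1/U = 1/533 + 0.007/26 + 1/1037
1/U = 0.0018761726 + 0.0002692308 + 0.0009643202
1/U = 0.0031097236
U = 321.57 W/(m^2*K)


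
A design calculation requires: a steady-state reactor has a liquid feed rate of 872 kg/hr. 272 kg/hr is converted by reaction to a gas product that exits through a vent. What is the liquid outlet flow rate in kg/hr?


Steady-state mass balance on the main outlet: F_out = F_in - F_removed
F_out = 872 - 272
F_out = 600 kg/hr


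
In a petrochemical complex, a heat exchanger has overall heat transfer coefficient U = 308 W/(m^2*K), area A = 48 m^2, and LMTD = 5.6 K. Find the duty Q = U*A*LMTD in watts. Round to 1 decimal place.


Q = U * A * LMTD
Q = 308 * 48 * 5.6
Q = 82790.4 W


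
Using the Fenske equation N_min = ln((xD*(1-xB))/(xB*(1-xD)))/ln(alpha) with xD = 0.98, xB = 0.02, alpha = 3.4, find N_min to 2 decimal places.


N_min = ln((xD*(1-xB))/(xB*(1-xD))) / ln(alpha)
Numerator inside ln: 0.9604 / 0.0004 = 2401.0
ln(2401.0) = 7.783641
ln(alpha) = ln(3.4) = 1.223775
N_min = 7.783641 / 1.223775 = 6.36


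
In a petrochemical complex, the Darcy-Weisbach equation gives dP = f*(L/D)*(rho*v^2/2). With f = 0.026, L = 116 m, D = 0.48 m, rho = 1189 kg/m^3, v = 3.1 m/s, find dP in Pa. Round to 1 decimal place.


dP = f * (L/D) * (rho*v^2/2)
dP = 0.026 * (116/0.48) * (1189*3.1^2/2)
L/D = 241.66666667
rho*v^2/2 = 1189*9.61/2 = 5713.145
dP = 0.026 * 241.66666667 * 5713.145
dP = 35897.6 Pa


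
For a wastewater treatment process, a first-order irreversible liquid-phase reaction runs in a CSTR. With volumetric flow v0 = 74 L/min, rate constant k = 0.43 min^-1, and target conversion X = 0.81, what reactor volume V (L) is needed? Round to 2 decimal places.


V = v0 * X / (k * (1 - X))
V = 74 * 0.81 / (0.43 * (1 - 0.81))
V = 59.94 / (0.43 * 0.19)
V = 59.94 / 0.0817
V = 733.66 L


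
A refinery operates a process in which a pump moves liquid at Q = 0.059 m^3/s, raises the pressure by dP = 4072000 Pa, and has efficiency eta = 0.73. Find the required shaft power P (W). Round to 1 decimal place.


P = Q * dP / eta
P = 0.059 * 4072000 / 0.73
P = 240248.0 / 0.73
P = 329106.8 W


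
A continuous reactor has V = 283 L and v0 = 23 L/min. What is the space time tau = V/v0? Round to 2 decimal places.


tau = V / v0
tau = 283 / 23
tau = 12.30 min


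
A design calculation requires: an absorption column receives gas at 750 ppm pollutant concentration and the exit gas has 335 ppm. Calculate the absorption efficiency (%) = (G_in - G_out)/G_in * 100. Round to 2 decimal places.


Efficiency = (G_in - G_out) / G_in * 100%
Efficiency = (750 - 335) / 750 * 100
Efficiency = 415 / 750 * 100
Efficiency = 55.33%


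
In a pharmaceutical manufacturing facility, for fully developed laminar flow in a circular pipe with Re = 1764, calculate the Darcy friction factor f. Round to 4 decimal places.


f = 64 / Re
f = 64 / 1764
f = 0.0363


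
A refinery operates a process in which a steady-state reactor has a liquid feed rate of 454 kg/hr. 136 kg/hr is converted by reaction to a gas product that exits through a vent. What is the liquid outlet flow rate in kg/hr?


Steady-state mass balance on the main outlet: F_out = F_in - F_removed
F_out = 454 - 136
F_out = 318 kg/hr


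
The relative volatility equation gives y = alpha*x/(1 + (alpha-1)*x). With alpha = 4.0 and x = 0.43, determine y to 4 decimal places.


y = alpha*x / (1 + (alpha-1)*x)
y = 4.0*0.43 / (1 + (4.0-1)*0.43)
y = 1.72 / (1 + 1.29)
y = 1.72 / 2.29
y = 0.7511


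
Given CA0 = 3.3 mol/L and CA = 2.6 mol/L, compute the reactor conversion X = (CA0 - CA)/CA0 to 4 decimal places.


X = (CA0 - CA) / CA0
X = (3.3 - 2.6) / 3.3
X = 0.7 / 3.3
X = 0.2121


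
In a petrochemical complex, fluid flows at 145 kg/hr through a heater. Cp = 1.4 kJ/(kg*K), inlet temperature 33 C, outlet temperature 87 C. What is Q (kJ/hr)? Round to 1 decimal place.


Q = m_dot * Cp * (T2 - T1)
Q = 145 * 1.4 * (87 - 33)
Q = 145 * 1.4 * 54
Q = 10962.0 kJ/hr


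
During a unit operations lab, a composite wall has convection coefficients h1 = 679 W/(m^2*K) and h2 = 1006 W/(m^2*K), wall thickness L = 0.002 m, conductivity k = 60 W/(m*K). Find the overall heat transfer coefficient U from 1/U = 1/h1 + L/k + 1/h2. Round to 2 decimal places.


1/U = 1/h1 + L/k + 1/h2
1/U = 1/679 + 0.002/60 + 1/1006
1/U = 0.0014727541 + 3.33333e-05 + 0.0009940358
1/U = 0.0025001232
U = 399.98 W/(m^2*K)


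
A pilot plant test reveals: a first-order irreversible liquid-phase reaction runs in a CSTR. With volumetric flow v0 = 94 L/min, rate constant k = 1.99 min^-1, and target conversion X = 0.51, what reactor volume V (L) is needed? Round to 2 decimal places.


V = v0 * X / (k * (1 - X))
V = 94 * 0.51 / (1.99 * (1 - 0.51))
V = 47.94 / (1.99 * 0.49)
V = 47.94 / 0.9751
V = 49.16 L


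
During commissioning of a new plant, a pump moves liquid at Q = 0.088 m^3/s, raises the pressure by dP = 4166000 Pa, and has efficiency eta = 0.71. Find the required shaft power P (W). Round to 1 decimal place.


P = Q * dP / eta
P = 0.088 * 4166000 / 0.71
P = 366608.0 / 0.71
P = 516349.3 W


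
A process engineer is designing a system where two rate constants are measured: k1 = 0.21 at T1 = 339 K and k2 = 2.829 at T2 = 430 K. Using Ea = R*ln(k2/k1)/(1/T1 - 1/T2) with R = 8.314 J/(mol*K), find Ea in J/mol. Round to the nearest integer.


Ea = R * ln(k2/k1) / (1/T1 - 1/T2)
ln(k2/k1) = ln(2.829/0.21) = 2.600571
1/T1 - 1/T2 = 1/339 - 1/430 = 0.000624271112
Ea = 8.314 * 2.600571 / 0.000624271112
Ea = 34634 J/mol


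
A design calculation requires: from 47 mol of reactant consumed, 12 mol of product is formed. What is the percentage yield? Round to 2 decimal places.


Yield = (moles product / moles consumed) * 100%
Yield = (12 / 47) * 100
Yield = 0.2553 * 100
Yield = 25.53%


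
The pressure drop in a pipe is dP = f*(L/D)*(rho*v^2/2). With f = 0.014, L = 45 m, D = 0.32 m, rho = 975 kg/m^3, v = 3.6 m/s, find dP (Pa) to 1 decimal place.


dP = f * (L/D) * (rho*v^2/2)
dP = 0.014 * (45/0.32) * (975*3.6^2/2)
L/D = 140.625
rho*v^2/2 = 975*12.96/2 = 6318.0
dP = 0.014 * 140.625 * 6318.0
dP = 12438.6 Pa


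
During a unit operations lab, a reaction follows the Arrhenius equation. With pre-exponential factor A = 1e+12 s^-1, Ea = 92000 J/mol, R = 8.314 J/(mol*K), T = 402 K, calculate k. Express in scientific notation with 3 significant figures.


k = A * exp(-Ea/(R*T))
k = 1e+12 * exp(-92000 / (8.314 * 402))
k = 1e+12 * exp(-27.526548)
k = 1.11e+00


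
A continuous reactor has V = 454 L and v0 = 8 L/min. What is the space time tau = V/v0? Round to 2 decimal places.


tau = V / v0
tau = 454 / 8
tau = 56.75 min


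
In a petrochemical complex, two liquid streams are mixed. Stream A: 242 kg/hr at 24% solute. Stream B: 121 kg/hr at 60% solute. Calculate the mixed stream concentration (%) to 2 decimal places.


Mass balance on solute: F1*x1 + F2*x2 = F3*x3
F3 = F1 + F2 = 242 + 121 = 363 kg/hr
x3 = (F1*x1 + F2*x2)/F3
x3 = (242*0.24 + 121*0.6) / 363
x3 = 36.00%


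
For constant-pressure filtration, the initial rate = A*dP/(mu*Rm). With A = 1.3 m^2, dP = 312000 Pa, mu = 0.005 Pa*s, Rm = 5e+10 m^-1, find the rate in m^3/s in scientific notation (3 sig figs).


rate = A * dP / (mu * Rm)
rate = 1.3 * 312000 / (0.005 * 5e+10)
rate = 405600.0 / 2.500e+08
rate = 1.62e-03 m^3/s


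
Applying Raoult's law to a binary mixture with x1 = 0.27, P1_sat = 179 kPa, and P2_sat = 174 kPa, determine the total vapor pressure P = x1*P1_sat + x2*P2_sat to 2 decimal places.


P = x1*P1_sat + x2*P2_sat
x2 = 1 - x1 = 1 - 0.27 = 0.73
P = 0.27*179 + 0.73*174
P = 48.33 + 127.02
P = 175.35 kPa


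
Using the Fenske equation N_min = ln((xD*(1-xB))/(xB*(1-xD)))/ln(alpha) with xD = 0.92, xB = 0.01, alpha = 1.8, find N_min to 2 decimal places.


N_min = ln((xD*(1-xB))/(xB*(1-xD))) / ln(alpha)
Numerator inside ln: 0.9108 / 0.0008 = 1138.5
ln(1138.5) = 7.037467
ln(alpha) = ln(1.8) = 0.587787
N_min = 7.037467 / 0.587787 = 11.97


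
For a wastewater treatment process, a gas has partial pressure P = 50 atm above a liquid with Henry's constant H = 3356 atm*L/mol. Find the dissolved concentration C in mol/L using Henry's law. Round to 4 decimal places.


C = P / H
C = 50 / 3356
C = 0.0149 mol/L


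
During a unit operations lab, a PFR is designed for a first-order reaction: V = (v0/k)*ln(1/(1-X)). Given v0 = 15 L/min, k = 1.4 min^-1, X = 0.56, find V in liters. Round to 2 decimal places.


V = (v0/k) * ln(1/(1-X))
V = (15/1.4) * ln(1/(1-0.56))
V = 10.714286 * ln(2.272727)
V = 10.714286 * 0.82098
V = 8.80 L


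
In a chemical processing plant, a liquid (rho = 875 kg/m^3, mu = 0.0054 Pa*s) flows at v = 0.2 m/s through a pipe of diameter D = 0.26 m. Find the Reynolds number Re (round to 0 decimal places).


Re = rho * v * D / mu
Re = 875 * 0.2 * 0.26 / 0.0054
Re = 45.5 / 0.0054
Re = 8426


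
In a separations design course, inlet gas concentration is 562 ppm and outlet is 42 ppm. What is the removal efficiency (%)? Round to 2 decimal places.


Efficiency = (G_in - G_out) / G_in * 100%
Efficiency = (562 - 42) / 562 * 100
Efficiency = 520 / 562 * 100
Efficiency = 92.53%


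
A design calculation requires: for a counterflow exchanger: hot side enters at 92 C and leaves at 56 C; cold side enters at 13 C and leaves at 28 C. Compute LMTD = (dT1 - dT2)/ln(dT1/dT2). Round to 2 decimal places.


dT1 = Th_in - Tc_out = 92 - 28 = 64
dT2 = Th_out - Tc_in = 56 - 13 = 43
LMTD = (dT1 - dT2) / ln(dT1/dT2)
LMTD = (64 - 43) / ln(64/43)
LMTD = 52.81 K


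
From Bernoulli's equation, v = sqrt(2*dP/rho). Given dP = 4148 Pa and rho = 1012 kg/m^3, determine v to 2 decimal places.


v = sqrt(2*dP/rho)
v = sqrt(2*4148/1012)
v = sqrt(8.197628)
v = 2.86 m/s


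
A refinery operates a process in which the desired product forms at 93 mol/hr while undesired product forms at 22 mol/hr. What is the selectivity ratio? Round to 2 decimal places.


S = desired product rate / undesired product rate
S = 93 / 22
S = 4.23


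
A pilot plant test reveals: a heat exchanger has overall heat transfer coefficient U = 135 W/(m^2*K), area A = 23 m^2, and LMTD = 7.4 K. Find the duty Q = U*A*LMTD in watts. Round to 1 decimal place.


Q = U * A * LMTD
Q = 135 * 23 * 7.4
Q = 22977.0 W


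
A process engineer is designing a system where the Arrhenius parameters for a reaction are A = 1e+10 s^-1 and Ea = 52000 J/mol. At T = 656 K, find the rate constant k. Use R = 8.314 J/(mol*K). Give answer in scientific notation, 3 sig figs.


k = A * exp(-Ea/(R*T))
k = 1e+10 * exp(-52000 / (8.314 * 656))
k = 1e+10 * exp(-9.534315)
k = 7.23e+05


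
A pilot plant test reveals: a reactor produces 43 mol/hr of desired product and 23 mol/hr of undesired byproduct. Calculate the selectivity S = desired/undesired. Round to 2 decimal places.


S = desired product rate / undesired product rate
S = 43 / 23
S = 1.87


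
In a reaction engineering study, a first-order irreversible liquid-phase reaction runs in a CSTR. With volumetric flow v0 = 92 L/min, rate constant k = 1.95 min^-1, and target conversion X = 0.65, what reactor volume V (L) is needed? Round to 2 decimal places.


V = v0 * X / (k * (1 - X))
V = 92 * 0.65 / (1.95 * (1 - 0.65))
V = 59.8 / (1.95 * 0.35)
V = 59.8 / 0.6825
V = 87.62 L


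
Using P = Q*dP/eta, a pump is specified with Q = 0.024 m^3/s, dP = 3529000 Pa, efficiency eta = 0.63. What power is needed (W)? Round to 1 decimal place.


P = Q * dP / eta
P = 0.024 * 3529000 / 0.63
P = 84696.0 / 0.63
P = 134438.1 W


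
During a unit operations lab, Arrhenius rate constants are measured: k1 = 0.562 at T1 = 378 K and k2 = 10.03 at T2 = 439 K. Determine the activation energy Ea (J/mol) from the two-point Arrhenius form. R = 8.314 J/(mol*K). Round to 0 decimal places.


Ea = R * ln(k2/k1) / (1/T1 - 1/T2)
ln(k2/k1) = ln(10.03/0.562) = 2.881834
1/T1 - 1/T2 = 1/378 - 1/439 = 0.000367598317
Ea = 8.314 * 2.881834 / 0.000367598317
Ea = 65179 J/mol


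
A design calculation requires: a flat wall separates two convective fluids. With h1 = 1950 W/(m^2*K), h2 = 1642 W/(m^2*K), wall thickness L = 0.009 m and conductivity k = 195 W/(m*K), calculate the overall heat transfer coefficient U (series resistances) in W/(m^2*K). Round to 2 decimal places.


1/U = 1/h1 + L/k + 1/h2
1/U = 1/1950 + 0.009/195 + 1/1642
1/U = 0.0005128205 + 4.61538e-05 + 0.0006090134
1/U = 0.0011679877
U = 856.17 W/(m^2*K)


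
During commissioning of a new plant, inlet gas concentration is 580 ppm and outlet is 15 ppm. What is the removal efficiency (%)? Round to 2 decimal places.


Efficiency = (G_in - G_out) / G_in * 100%
Efficiency = (580 - 15) / 580 * 100
Efficiency = 565 / 580 * 100
Efficiency = 97.41%


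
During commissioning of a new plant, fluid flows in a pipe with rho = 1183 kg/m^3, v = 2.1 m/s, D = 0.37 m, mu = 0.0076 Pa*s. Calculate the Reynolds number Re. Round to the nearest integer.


Re = rho * v * D / mu
Re = 1183 * 2.1 * 0.37 / 0.0076
Re = 919.191 / 0.0076
Re = 120946


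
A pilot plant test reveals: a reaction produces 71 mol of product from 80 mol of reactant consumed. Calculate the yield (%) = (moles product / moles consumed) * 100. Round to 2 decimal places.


Yield = (moles product / moles consumed) * 100%
Yield = (71 / 80) * 100
Yield = 0.8875 * 100
Yield = 88.75%


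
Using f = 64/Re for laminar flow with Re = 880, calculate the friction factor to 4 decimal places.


f = 64 / Re
f = 64 / 880
f = 0.0727


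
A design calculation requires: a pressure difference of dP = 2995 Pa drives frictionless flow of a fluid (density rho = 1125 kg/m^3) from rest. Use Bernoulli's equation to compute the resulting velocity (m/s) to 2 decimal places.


v = sqrt(2*dP/rho)
v = sqrt(2*2995/1125)
v = sqrt(5.324444)
v = 2.31 m/s


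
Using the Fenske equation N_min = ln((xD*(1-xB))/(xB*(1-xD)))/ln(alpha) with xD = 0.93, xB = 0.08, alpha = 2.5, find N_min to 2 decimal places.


N_min = ln((xD*(1-xB))/(xB*(1-xD))) / ln(alpha)
Numerator inside ln: 0.8556 / 0.0056 = 152.785714
ln(152.785714) = 5.029036
ln(alpha) = ln(2.5) = 0.916291
N_min = 5.029036 / 0.916291 = 5.49


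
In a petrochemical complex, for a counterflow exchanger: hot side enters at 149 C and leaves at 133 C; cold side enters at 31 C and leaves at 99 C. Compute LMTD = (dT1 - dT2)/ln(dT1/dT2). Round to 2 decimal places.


dT1 = Th_in - Tc_out = 149 - 99 = 50
dT2 = Th_out - Tc_in = 133 - 31 = 102
LMTD = (dT1 - dT2) / ln(dT1/dT2)
LMTD = (50 - 102) / ln(50/102)
LMTD = 72.94 K


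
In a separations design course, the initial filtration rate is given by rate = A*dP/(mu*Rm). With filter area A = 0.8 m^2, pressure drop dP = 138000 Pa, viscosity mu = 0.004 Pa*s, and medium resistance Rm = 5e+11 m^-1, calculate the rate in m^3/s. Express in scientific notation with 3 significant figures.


rate = A * dP / (mu * Rm)
rate = 0.8 * 138000 / (0.004 * 5e+11)
rate = 110400.0 / 2.000e+09
rate = 5.52e-05 m^3/s


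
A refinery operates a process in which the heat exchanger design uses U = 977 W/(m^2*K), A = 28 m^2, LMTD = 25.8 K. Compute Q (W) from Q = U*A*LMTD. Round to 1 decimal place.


Q = U * A * LMTD
Q = 977 * 28 * 25.8
Q = 705784.8 W


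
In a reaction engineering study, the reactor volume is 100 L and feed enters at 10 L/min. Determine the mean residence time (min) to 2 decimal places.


tau = V / v0
tau = 100 / 10
tau = 10.00 min


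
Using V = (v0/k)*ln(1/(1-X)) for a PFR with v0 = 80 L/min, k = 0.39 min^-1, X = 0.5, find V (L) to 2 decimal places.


V = (v0/k) * ln(1/(1-X))
V = (80/0.39) * ln(1/(1-0.5))
V = 205.128205 * ln(2.0)
V = 205.128205 * 0.693147
V = 142.18 L


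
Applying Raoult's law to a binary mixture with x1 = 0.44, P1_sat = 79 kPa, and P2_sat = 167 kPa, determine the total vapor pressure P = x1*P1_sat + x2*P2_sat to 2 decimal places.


P = x1*P1_sat + x2*P2_sat
x2 = 1 - x1 = 1 - 0.44 = 0.56
P = 0.44*79 + 0.56*167
P = 34.76 + 93.52
P = 128.28 kPa


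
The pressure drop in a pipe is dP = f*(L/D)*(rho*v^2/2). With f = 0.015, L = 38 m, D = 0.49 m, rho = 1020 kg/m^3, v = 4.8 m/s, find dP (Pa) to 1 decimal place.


dP = f * (L/D) * (rho*v^2/2)
dP = 0.015 * (38/0.49) * (1020*4.8^2/2)
L/D = 77.55102041
rho*v^2/2 = 1020*23.04/2 = 11750.4
dP = 0.015 * 77.55102041 * 11750.4
dP = 13668.8 Pa


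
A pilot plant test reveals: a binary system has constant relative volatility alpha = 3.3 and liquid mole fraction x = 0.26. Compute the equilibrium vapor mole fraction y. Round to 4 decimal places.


y = alpha*x / (1 + (alpha-1)*x)
y = 3.3*0.26 / (1 + (3.3-1)*0.26)
y = 0.858 / (1 + 0.598)
y = 0.858 / 1.598
y = 0.5369


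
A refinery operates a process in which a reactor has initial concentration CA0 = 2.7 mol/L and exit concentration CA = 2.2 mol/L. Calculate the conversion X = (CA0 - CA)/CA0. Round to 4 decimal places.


X = (CA0 - CA) / CA0
X = (2.7 - 2.2) / 2.7
X = 0.5 / 2.7
X = 0.1852


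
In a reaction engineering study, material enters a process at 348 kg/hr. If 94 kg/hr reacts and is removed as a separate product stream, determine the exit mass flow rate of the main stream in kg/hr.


Steady-state mass balance on the main outlet: F_out = F_in - F_removed
F_out = 348 - 94
F_out = 254 kg/hr
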